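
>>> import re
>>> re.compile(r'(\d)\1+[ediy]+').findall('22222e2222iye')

`\1` is not a pattern — it's the concrete string captured by group 1, re-applied verbatim.
Scanning left to right: at [0:6] match '22222e', group 1 = '2'; at [6:13] match '2222iye', group 1 = '2'.
`findall` collects group 1 from each match (2 total).

['2', '2']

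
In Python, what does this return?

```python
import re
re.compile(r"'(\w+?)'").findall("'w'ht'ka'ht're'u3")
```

['w', 'ka', 're']

Scanning left to right: at [0:3] match "'w'", group 1 = 'w'; at [5:9] match "'ka'", group 1 = 'ka'; at [11:15] match "'re'", group 1 = 're'.
`findall` collects group 1 from each match (3 total).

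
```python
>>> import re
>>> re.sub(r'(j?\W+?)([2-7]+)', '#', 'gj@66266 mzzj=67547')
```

Each match is replaced by '#'.

'g# mzz#'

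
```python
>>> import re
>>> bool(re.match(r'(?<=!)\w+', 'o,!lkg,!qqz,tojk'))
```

False

The positive lookaround only admits positions where the adjacent text matches; those characters stay outside the span.
`re.match` only tries the pattern at the start of the string.
Here the pattern fails at index 0, so the call returns None, and `bool(None)` is False.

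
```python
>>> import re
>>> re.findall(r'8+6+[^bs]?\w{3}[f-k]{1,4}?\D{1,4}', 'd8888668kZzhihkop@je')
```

Because the quantifier is non-greedy, it stops expanding at the earliest point where the rest of the pattern can succeed.
`findall` yields the raw match text (1 of them) because the pattern has no groups.

['8888668kZzhihko']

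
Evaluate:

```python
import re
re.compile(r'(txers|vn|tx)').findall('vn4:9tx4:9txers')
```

Branches in `(...|...)` are attempted left-to-right; the first branch that allows the whole pattern to succeed is taken.
`findall` collects group 1 from each match (3 total).

['vn', 'tx', 'txers']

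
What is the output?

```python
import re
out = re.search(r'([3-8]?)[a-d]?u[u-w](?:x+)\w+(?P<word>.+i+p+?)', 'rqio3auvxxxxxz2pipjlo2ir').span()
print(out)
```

(4, 18)

This matches optionally a character in [3-8] (captured); then optionally a character in [a-d], then a literal 'u', then a character in [u-w]; then one or more of a literal 'x' (non-capturing group); then one or more of a word character; then one or more of any character, then one or more of the literal 'i', then one or more of a literal 'p' (lazy) (captured as 'word').
The match spans [4:18] → '3auvxxxxxz2pip'.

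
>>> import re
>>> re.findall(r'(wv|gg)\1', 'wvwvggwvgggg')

['wv', 'gg']

A backreference is literal: `\1` must see the identical characters the first group matched.
Scanning left to right: at [0:4] match 'wvwv', group 1 = 'wv'; at [8:12] match 'gggg', group 1 = 'gg'.
One capturing group, so `findall` returns just the captured substring from each match — 2 in all.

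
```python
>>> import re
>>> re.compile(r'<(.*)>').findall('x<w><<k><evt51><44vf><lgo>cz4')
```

With a single group, `findall` returns only what that group captured — 1 item.

['w><<k><evt51><44vf><lgo']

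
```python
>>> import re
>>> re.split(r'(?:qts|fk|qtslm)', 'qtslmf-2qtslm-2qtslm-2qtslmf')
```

['', 'lmf-2', 'lm-2', 'lm-2', 'lmf']

The regex engine tests alternatives in the order written; an earlier branch that matches wins even if a later one would match more.
Matches to split on: at [0:3] → 'qts'; at [8:11] → 'qts'; at [15:18] → 'qts'; at [22:25] → 'qts'.
Each match becomes a cut point; 5 segments remain.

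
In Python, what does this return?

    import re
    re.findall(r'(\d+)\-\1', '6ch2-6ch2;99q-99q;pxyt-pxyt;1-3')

Because there's exactly one group, `findall` drops the full match and keeps group 1 from each hit.
Nothing in the string satisfies the pattern, so the list is empty.

[]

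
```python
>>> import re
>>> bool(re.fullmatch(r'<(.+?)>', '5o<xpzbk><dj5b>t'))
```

`re.fullmatch` requires the pattern to consume the entire string.
Here the pattern can't cover the whole string, so the call returns None, and `bool(None)` is False.

False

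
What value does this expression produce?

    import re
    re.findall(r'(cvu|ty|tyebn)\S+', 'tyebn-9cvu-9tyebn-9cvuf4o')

`|` is ordered: at each position the engine commits to the first alternative that works.
Scanning left to right: at [0:25] match 'tyebn-9cvu-9tyebn-9cvuf4o', group 1 = 'ty'.
`findall` collects group 1 from the one match (1 total).

['ty']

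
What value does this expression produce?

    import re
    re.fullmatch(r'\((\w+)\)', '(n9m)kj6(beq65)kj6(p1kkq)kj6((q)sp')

None

`fullmatch` succeeds only if the pattern covers the string from start to end.
Here the pattern can't cover the whole string, so the call returns None.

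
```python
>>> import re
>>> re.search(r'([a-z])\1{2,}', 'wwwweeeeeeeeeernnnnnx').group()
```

'wwww'

`\1` has to match the exact text group 1 already captured.
`search` walks the string left to right and returns the first match it finds.
The match spans [0:4] → 'wwww'.
Captured: group 1 = 'w'.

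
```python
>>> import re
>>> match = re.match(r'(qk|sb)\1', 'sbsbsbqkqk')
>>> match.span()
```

(0, 4)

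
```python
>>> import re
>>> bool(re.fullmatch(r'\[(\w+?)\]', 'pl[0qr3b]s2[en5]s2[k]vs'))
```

`re.fullmatch` is like wrapping the pattern in `^…$` (in single-line mode).
Here the pattern can't cover the whole string, so the call returns None, and `bool(None)` is False.

False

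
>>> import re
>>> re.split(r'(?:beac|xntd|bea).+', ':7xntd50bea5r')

[':7', '']

Matches to split on: at [2:13] → 'xntd50bea5r'.
Splitting on the pattern gives 2 pieces.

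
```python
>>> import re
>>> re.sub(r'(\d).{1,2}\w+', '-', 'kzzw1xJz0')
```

Pattern: a digit (captured); then 1 to 2 of any character, then one or more of a word character.
`sub` substitutes '-' at each match site.

'kzzw-'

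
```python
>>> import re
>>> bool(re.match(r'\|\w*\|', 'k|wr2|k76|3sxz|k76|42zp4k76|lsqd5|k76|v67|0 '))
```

False

`re.match` won't scan ahead — the pattern has to work from the very first character.
Here position 0 doesn't satisfy it, so the call returns None, and `bool(None)` is False.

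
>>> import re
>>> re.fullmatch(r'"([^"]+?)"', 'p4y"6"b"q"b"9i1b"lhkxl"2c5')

`re.fullmatch` is like wrapping the pattern in `^…$` (in single-line mode).
Here there's no way to consume every character, so the call returns None.

None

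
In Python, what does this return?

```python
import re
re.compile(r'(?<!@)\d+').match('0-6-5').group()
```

`re.match` only tries the pattern at the start of the string.
The match spans [0:1] → '0'.

'0'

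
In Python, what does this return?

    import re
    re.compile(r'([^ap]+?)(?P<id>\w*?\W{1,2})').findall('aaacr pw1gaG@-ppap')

Pattern: one or more of any character except [ap] (lazy) (captured); then zero or more of a word character (lazy), then 1 to 2 of a non-word character (captured as 'id').
Matches: at [3:6] match 'cr ', groups = ('c', 'r '); at [7:14] match 'w1gaG@-', groups = ('w', '1gaG@-').
2 groups means each result is a tuple of 2 captured strings — 2 here.

[('c', 'r '), ('w', '1gaG@-')]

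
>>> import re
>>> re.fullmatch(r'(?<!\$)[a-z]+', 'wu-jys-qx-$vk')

Because the assertion is negative and zero-width, positions next to the forbidden text are skipped.
`re.fullmatch` requires the pattern to consume the entire string.
Here the pattern can't cover the whole string, so the call returns None.

None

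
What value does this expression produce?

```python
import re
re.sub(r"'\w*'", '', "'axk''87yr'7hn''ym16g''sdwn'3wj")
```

"7hnym16gsdwn'3wj"

Matches: at [0:5] → "'axk'"; at [5:11] → "'87yr'"; at [14:16] → "''"; at [21:23] → "''".
Every occurrence is swapped for ''.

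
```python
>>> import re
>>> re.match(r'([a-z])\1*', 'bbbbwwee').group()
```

'bbbb'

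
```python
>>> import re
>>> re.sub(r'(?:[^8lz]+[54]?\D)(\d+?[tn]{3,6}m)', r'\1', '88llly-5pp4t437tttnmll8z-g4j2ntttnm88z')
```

Each match is replaced using the text its own group 1 captured.

'88lll437tttnmll8z2ntttnm88z'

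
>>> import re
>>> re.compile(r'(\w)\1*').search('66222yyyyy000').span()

(0, 2)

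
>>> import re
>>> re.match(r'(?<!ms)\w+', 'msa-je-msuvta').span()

(0, 3)

`match` is anchored at position 0; if the pattern doesn't fit there, it returns None.
The match spans [0:3] → 'msa'.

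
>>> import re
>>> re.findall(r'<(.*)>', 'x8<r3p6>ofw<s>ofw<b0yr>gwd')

Matches: at [2:23] match '<r3p6>ofw<s>ofw<b0yr>', group 1 = 'r3p6>ofw<s>ofw<b0yr'.
Because there's exactly one group, `findall` drops the full match and keeps group 1 from the one hit.

['r3p6>ofw<s>ofw<b0yr']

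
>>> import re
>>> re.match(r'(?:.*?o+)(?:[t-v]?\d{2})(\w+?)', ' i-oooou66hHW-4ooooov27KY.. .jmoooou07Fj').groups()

('h',)

The match spans [0:11] → ' i-oooou66h'.
Captured: group 1 = 'h'.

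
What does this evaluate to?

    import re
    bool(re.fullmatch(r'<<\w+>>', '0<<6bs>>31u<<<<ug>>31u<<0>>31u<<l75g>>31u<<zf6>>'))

False

`re.fullmatch` is like wrapping the pattern in `^…$` (in single-line mode).
Here the string isn't matched end-to-end, so the call returns None, and `bool(None)` is False.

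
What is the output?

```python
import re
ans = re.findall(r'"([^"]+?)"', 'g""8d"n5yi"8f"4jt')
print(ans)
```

['8d', '8f']

Matches: at [2:6] match '"8d"', group 1 = '8d'; at [10:14] match '"8f"', group 1 = '8f'.
With a single group, `findall` returns only what that group captured — 2 items.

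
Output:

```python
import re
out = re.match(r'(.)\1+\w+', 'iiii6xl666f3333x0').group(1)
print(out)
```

`\1` has to match the exact text group 1 already captured.
`re.match` only tries the pattern at the start of the string.
The match spans [0:17] → 'iiii6xl666f3333x0'.
Captured: group 1 = 'i'.

i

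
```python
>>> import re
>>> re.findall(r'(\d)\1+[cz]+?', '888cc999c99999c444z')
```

`\1` has to match the exact text group 1 already captured.
`findall` collects group 1 from each match (4 total).

['8', '9', '9', '4']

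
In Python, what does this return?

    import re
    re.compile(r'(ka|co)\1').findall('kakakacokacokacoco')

['ka', 'co']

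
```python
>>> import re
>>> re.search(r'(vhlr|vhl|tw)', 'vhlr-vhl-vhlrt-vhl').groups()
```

('vhlr',)

Branches in `(...|...)` are attempted left-to-right; the first branch that allows the whole pattern to succeed is taken.
`re.search` scans for the first position where the pattern succeeds.
The match spans [0:4] → 'vhlr'.
Captured: group 1 = 'vhlr'.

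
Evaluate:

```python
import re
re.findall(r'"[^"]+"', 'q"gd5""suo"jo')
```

['"gd5"', '"suo"']

With no groups in the pattern, `findall` gives back each whole match — 2 here.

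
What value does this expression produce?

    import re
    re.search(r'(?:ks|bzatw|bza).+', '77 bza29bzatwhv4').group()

'bza29bzatwhv4'

Unlike `match`, `search` isn't anchored — it looks for the pattern anywhere in the string.
The match spans [3:16] → 'bza29bzatwhv4'.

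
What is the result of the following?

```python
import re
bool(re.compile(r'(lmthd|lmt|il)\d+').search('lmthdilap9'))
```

Unlike `match`, `search` isn't anchored — it looks for the pattern anywhere in the string.
Here the pattern never matches, so the call returns None, and `bool(None)` is False.

False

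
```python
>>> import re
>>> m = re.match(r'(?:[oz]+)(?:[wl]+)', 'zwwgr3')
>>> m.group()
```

'zww'

`match` is anchored at position 0; if the pattern doesn't fit there, it returns None.
The match spans [0:3] → 'zww'.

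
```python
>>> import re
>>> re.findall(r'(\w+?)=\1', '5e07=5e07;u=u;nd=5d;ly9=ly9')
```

['5e07', 'u', 'ly9']

`\1` is not a pattern — it's the concrete string captured by group 1, re-applied verbatim.
Scanning left to right: at [0:9] match '5e07=5e07', group 1 = '5e07'; at [10:13] match 'u=u', group 1 = 'u'; at [20:27] match 'ly9=ly9', group 1 = 'ly9'.
Because there's exactly one group, `findall` drops the full match and keeps group 1 from each hit.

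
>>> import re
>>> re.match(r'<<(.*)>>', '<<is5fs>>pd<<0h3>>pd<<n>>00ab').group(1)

'is5fs>>pd<<0h3>>pd<<n'

`match` is anchored at position 0; if the pattern doesn't fit there, it returns None.
The match spans [0:25] → '<<is5fs>>pd<<0h3>>pd<<n>>'.
Captured: group 1 = 'is5fs>>pd<<0h3>>pd<<n'.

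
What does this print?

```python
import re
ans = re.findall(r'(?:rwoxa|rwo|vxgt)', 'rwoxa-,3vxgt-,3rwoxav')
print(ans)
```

`|` is ordered: at each position the engine commits to the first alternative that works.
Matches: at [0:5] → 'rwoxa'; at [8:12] → 'vxgt'; at [15:20] → 'rwoxa'.
With no groups in the pattern, `findall` gives back each whole match — 3 here.

['rwoxa', 'vxgt', 'rwoxa']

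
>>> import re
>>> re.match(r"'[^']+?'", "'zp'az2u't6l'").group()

`match` is anchored at position 0; if the pattern doesn't fit there, it returns None.
The match spans [0:4] → "'zp'".

"'zp'"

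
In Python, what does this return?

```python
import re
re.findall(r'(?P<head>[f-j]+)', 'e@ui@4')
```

['i']

`findall` collects group 1 from the one match (1 total).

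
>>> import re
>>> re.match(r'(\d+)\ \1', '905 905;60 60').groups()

('905',)

The match spans [0:7] → '905 905'.
Captured: group 1 = '905'.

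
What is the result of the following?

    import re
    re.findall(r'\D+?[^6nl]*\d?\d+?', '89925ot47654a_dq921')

This matches one or more of a non-digit (lazy), then zero or more of any character except [6nl], then optionally a digit; then one or more of a digit (lazy).
With the lazy modifier that quantifier settles for the fewest repetitions that let the rest of the pattern succeed (the atoms after it are unaffected and can still be greedy).
Scanning left to right: at [5:11] → 'ot4765'; at [12:19] → 'a_dq921'.
No capturing groups, so `findall` returns the 2 full match strings.

['ot4765', 'a_dq921']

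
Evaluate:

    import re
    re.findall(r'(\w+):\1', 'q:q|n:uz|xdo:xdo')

`\1` has to match the exact text group 1 already captured.
One capturing group, so `findall` returns just the captured substring from each match — 2 in all.

['q', 'xdo']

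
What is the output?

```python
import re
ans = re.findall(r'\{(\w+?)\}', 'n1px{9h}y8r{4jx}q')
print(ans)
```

Walking the string: at [4:8] match '{9h}', group 1 = '9h'; at [11:16] match '{4jx}', group 1 = '4jx'.
With a single group, `findall` returns only what that group captured — 2 items.

['9h', '4jx']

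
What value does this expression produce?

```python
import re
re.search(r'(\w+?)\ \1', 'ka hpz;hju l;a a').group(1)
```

'a'

The match spans [13:16] → 'a a'.
Captured: group 1 = 'a'.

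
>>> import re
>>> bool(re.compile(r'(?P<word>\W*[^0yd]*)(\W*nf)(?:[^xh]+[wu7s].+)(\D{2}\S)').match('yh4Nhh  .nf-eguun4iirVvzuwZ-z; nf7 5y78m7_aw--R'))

The pattern matches zero or more of a non-word character, then zero or more of any character except [0yd] (captured as 'word'); then zero or more of a non-word character, then the literal 'nf' (captured); then one or more of any character except [xh], then one of [wu7s], then one or more of any character (non-capturing group); then exactly 2 of a non-digit, then a non-whitespace character (captured).
With `match`, the pattern is implicitly anchored at the beginning.
Here position 0 doesn't satisfy it, so the call returns None, and `bool(None)` is False.

False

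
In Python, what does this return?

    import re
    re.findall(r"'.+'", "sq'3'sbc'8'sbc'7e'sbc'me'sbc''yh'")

Walking the string: at [2:33] → "'3'sbc'8'sbc'7e'sbc'me'sbc''yh'".
No capturing groups, so `findall` returns the 1 full match string.

["'3'sbc'8'sbc'7e'sbc'me'sbc''yh'"]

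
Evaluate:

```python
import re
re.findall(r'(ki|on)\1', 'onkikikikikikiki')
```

`\1` is not a pattern — it's the concrete string captured by group 1, re-applied verbatim.
Walking the string: at [2:6] match 'kiki', group 1 = 'ki'; at [6:10] match 'kiki', group 1 = 'ki'; at [10:14] match 'kiki', group 1 = 'ki'.
`findall` collects group 1 from each match (3 total).

['ki', 'ki', 'ki']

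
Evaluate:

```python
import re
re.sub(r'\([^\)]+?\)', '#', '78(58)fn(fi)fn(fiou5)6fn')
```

Every occurrence is swapped for '#'.

'78#fn#fn#6fn'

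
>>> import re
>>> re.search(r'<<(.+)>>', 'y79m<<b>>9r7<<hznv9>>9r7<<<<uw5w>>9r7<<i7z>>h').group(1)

'b>>9r7<<hznv9>>9r7<<<<uw5w>>9r7<<i7z'

`re.search` tries every starting position until one works.
The match spans [4:44] → '<<b>>9r7<<hznv9>>9r7<<<<uw5w>>9r7<<i7z>>'.
Captured: group 1 = 'b>>9r7<<hznv9>>9r7<<<<uw5w>>9r7<<i7z'.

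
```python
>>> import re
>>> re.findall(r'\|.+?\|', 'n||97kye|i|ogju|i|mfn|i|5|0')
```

['||97kye|', '|ogju|', '|mfn|', '|5|']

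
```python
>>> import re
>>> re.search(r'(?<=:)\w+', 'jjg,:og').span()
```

(5, 7)

The lookaround is zero-width — it requires the adjacent text to match without consuming it, so the asserted text isn't part of the match.
Unlike `match`, `search` isn't anchored — it looks for the pattern anywhere in the string.
The match spans [5:7] → 'og'.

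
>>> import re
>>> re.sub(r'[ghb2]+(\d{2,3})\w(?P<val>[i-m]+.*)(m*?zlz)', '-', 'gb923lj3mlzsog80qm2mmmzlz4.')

'-4.'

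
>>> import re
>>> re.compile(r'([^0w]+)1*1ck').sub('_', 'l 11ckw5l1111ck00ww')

The pattern matches one or more of any character except [0w] (captured); then zero or more of the literal '1', then the literal '1ck'.
Matches: at [0:6] → 'l 11ck'; at [7:15] → '5l1111ck'.
`sub` substitutes '_' at each match site.

'_w_00ww'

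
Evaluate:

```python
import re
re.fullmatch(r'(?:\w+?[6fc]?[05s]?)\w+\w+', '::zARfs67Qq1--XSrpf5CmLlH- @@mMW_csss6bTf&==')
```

None

The pattern matches one or more of a word character (lazy), then optionally one of [6fc], then optionally one of [05s] (non-capturing group); then one or more of a word character; then one or more of a word character.
For `fullmatch`, every character of the input must be accounted for by the pattern.
Here the string isn't matched end-to-end, so the call returns None.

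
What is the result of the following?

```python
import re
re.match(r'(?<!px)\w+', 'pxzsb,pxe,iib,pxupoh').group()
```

The negative lookahead/lookbehind blocks any match where the forbidden context is present.
`re.match` won't scan ahead — the pattern has to work from the very first character.
The match spans [0:5] → 'pxzsb'.

'pxzsb'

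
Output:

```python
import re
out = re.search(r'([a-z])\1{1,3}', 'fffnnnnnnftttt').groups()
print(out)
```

('f',)

The match spans [0:3] → 'fff'.
Captured: group 1 = 'f'.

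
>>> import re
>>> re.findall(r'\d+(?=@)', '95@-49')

['95']

Lookahead/lookbehind check context without consuming it, so the matched span excludes the asserted characters.
Scanning left to right: at [0:2] → '95'.
Since nothing is captured, `findall` lists the 1 matched substring directly.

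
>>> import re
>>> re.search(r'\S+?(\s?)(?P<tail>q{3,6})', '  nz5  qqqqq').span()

(7, 12)

This matches one or more of a non-whitespace character (lazy); then optionally whitespace (captured); then 3 to 6 of a literal 'q' (captured as 'tail').
`re.search` scans for the first position where the pattern succeeds.
The match spans [7:12] → 'qqqqq'.
Captured: group 1 = '', group 2 = 'qqqq'.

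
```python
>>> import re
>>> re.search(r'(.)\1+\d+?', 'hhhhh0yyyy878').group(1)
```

The match spans [0:6] → 'hhhhh0'.
Captured: group 1 = 'h'.

'h'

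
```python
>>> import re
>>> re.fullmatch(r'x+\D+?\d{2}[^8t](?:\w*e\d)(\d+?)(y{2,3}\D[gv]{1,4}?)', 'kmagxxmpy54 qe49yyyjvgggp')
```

None

Pattern: one or more of a literal 'x'; then one or more of a non-digit (lazy); then exactly 2 of a digit, then any character except [8t]; then zero or more of a word character, then the literal 'e', then a digit (non-capturing group); then one or more of a digit (lazy) (captured); then 2 to 3 of the literal 'y', then a non-digit, then 1 to 4 of one of [gv] (lazy) (captured).
`re.fullmatch` requires the pattern to consume the entire string.
Here there's no way to consume every character, so the call returns None.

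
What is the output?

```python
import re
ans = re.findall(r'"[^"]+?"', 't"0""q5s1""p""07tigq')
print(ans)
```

['"0"', '"q5s1"', '"p"']

`findall` yields the raw match text (3 of them) because the pattern has no groups.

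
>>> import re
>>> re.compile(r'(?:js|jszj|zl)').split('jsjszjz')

`|` is ordered: at each position the engine commits to the first alternative that works.
`split` removes every match and returns the 3 fragments in between.

['', '', 'zjz']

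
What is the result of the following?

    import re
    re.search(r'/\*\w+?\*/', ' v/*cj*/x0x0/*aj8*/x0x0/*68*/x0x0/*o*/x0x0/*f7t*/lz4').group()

`re.search` tries every starting position until one works.
The match spans [2:8] → '/*cj*/'.

'/*cj*/'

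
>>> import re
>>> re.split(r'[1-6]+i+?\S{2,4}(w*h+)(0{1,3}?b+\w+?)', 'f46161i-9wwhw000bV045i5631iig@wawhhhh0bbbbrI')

['f46161i-9wwhw000bV045i', 'whhhh', '0bbbbr', 'I']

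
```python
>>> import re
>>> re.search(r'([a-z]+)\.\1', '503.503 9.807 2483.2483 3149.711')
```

`\1` is not a pattern — it's the concrete string captured by group 1, re-applied verbatim.
Here no position works, so the call returns None.

None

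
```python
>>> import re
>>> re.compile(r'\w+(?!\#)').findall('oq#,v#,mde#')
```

A negative assertion filters positions out without eating any characters.
Scanning left to right: at [0:1] → 'o'; at [7:9] → 'md'.
`findall` yields the raw match text (2 of them) because the pattern has no groups.

['o', 'md']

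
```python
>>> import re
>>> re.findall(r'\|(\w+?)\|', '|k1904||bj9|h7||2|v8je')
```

One capturing group, so `findall` returns just the captured substring from each match — 3 in all.

['k1904', 'bj9', '2']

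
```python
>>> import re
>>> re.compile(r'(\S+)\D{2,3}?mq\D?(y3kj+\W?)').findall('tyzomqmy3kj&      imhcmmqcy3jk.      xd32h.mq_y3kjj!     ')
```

[('ty', 'y3kj&'), ('xd32', 'y3kjj!')]

The pattern matches one or more of a non-whitespace character (captured); then 2 to 3 of a non-digit (lazy), then the literal 'mq', then optionally a non-digit; then the literal 'y3k', then one or more of the literal 'j', then optionally a non-word character (captured).
Walking the string: at [0:12] match 'tyzomqmy3kj&', groups = ('ty', 'y3kj&'); at [37:52] match 'xd32h.mq_y3kjj!', groups = ('xd32', 'y3kjj!').
Multiple groups make `findall` return tuples — one 2-tuple for each match.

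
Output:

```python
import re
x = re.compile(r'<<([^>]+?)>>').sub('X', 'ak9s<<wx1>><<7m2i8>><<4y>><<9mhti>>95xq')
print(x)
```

Matches: at [4:11] → '<<wx1>>'; at [11:20] → '<<7m2i8>>'; at [20:26] → '<<4y>>'; at [26:35] → '<<9mhti>>'.
Every occurrence is swapped for 'X'.

ak9sXXXX95xq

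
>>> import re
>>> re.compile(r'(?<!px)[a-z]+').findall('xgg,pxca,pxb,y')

The negative lookahead/lookbehind blocks any match where the forbidden context is present.
Walking the string: at [0:3] → 'xgg'; at [4:8] → 'pxca'; at [9:12] → 'pxb'; at [13:14] → 'y'.
Since nothing is captured, `findall` lists the 4 matched substrings directly.

['xgg', 'pxca', 'pxb', 'y']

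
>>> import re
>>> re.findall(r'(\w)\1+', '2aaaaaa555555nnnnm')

['a', '5', 'n']

The backreference `\1` re-matches whatever the first group consumed, character for character.
Scanning left to right: at [1:7] match 'aaaaaa', group 1 = 'a'; at [7:13] match '555555', group 1 = '5'; at [13:17] match 'nnnn', group 1 = 'n'.
With a single group, `findall` returns only what that group captured — 3 items.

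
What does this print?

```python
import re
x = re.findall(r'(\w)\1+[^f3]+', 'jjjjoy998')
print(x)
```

['j']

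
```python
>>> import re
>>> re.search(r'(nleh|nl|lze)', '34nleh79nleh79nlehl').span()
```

(2, 6)

Alternation tries branches left to right and keeps the first one that lets the overall match succeed at that position.
`re.search` tries every starting position until one works.
The match spans [2:6] → 'nleh'.
Captured: group 1 = 'nleh'.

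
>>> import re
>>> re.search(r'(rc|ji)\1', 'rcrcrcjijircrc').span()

(0, 4)

`\1` is not a pattern — it's the concrete string captured by group 1, re-applied verbatim.
The match spans [0:4] → 'rcrc'.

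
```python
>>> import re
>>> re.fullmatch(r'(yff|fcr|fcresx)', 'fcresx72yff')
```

None

`re.fullmatch` is like wrapping the pattern in `^…$` (in single-line mode).
Here there's no way to consume every character, so the call returns None.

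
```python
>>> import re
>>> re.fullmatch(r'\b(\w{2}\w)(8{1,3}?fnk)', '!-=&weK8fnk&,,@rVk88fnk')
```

None

This matches a word boundary (`\b`, zero-width); then exactly 2 of a word character, then a word character (captured); then 1 to 3 of the literal '8' (lazy), then the literal 'fnk' (captured).
`re.fullmatch` is like wrapping the pattern in `^…$` (in single-line mode).
Here the string isn't matched end-to-end, so the call returns None.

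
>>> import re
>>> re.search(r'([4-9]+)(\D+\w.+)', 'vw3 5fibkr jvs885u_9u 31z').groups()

The pattern matches one or more of a character in [4-9] (captured); then one or more of a non-digit, then a word character, then one or more of any character (captured).
`search` walks the string left to right and returns the first match it finds.
The match spans [4:25] → '5fibkr jvs885u_9u 31z'.
Captured: group 1 = '5', group 2 = 'fibkr jvs885u_9u 31z'.

('5', 'fibkr jvs885u_9u 31z')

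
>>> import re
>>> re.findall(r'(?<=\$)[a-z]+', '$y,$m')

Lookahead/lookbehind check context without consuming it, so the matched span excludes the asserted characters.
Scanning left to right: at [1:2] → 'y'; at [4:5] → 'm'.
With no groups in the pattern, `findall` gives back each whole match — 2 here.

['y', 'm']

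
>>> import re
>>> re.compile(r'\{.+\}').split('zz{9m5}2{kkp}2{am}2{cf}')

['zz', '']

Matches to split on: at [2:23] → '{9m5}2{kkp}2{am}2{cf}'.
`split` removes every match and returns the 2 fragments in between.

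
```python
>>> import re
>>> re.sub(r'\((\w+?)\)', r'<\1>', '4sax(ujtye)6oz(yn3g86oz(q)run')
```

Matches: at [4:11] → '(ujtye)'; at [23:26] → '(q)'.
Each match is replaced using the text its own group 1 captured.

'4sax<ujtye>6oz(yn3g86oz<q>run'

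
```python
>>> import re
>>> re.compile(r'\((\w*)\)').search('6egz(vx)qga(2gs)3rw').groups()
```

('vx',)

`search` walks the string left to right and returns the first match it finds.
The match spans [4:8] → '(vx)'.
Captured: group 1 = 'vx'.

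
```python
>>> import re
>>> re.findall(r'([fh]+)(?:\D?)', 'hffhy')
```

This matches one or more of one of [fh] (captured); then optionally a non-digit (non-capturing group).
Walking the string: at [0:5] match 'hffhy', group 1 = 'hffh'.
Because there's exactly one group, `findall` drops the full match and keeps group 1 from the one hit.

['hffh']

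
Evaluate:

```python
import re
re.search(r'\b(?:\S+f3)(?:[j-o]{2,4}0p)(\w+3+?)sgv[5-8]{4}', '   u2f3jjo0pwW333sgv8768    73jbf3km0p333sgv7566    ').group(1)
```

'wW333'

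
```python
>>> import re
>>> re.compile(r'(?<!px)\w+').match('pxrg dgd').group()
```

'pxrg'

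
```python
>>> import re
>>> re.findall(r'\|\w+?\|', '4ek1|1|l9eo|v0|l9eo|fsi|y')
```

With no groups in the pattern, `findall` gives back each whole match — 3 here.

['|1|', '|v0|', '|fsi|']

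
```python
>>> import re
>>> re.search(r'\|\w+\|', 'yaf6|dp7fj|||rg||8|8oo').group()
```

'|dp7fj|'

Unlike `match`, `search` isn't anchored — it looks for the pattern anywhere in the string.
The match spans [4:11] → '|dp7fj|'.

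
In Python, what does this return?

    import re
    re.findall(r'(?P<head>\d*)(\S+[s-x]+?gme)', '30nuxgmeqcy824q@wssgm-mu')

[('30', 'nuxgme')]

Multiple groups make `findall` return tuples — one 2-tuple for the one match.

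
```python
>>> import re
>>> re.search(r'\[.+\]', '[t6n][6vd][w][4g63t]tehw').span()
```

(0, 20)

The match spans [0:20] → '[t6n][6vd][w][4g63t]'.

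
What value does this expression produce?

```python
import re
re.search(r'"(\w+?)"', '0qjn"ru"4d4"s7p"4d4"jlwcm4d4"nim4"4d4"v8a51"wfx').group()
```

'"ru"'

`search` walks the string left to right and returns the first match it finds.
The match spans [4:8] → '"ru"'.
Captured: group 1 = 'ru'.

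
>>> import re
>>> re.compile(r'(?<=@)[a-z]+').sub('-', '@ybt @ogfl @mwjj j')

The positive lookaround only admits positions where the adjacent text matches; those characters stay outside the span.
Every occurrence is swapped for '-'.

'@- @- @- j'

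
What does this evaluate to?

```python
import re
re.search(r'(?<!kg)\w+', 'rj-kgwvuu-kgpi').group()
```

'rj'

Because the assertion is negative and zero-width, positions next to the forbidden text are skipped.
`re.search` tries every starting position until one works.
The match spans [0:2] → 'rj'.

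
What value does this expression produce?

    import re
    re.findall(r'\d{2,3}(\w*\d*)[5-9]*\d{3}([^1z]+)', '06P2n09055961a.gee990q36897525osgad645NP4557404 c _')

[('P2n09055', 'a.gee990q36897525osgad645NP4557404 c _')]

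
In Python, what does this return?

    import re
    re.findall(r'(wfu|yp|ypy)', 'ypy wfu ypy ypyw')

Alternation tries branches left to right and keeps the first one that lets the overall match succeed at that position.
Scanning left to right: at [0:2] match 'yp', group 1 = 'yp'; at [4:7] match 'wfu', group 1 = 'wfu'; at [8:10] match 'yp', group 1 = 'yp'; at [12:14] match 'yp', group 1 = 'yp'.
`findall` collects group 1 from each match (4 total).

['yp', 'wfu', 'yp', 'yp']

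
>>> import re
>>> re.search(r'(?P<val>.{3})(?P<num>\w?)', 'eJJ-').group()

Pattern: exactly 3 of any character (captured as 'val'); then optionally a word character (captured as 'num').
`re.search` scans for the first position where the pattern succeeds.
The match spans [0:3] → 'eJJ'.
Captured: group 1 = 'eJJ', group 2 = ''.

'eJJ'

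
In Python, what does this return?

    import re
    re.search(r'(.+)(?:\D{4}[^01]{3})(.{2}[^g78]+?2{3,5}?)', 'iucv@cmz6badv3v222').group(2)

Pattern: one or more of any character (captured); then exactly 4 of a non-digit, then exactly 3 of any character except [01] (non-capturing group); then exactly 2 of any character, then one or more of any character except [g78] (lazy), then 3 to 5 of a literal '2' (lazy) (captured).
`re.search` scans for the first position where the pattern succeeds.
The match spans [0:18] → 'iucv@cmz6badv3v222'.
Captured: group 1 = 'iucv', group 2 = 'dv3v222'.

'dv3v222'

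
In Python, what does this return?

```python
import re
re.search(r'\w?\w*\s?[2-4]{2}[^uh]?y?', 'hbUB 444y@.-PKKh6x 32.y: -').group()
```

'hbUB 444y'

Pattern: optionally a word character, then zero or more of a word character; then optionally whitespace, then exactly 2 of a character in [2-4]; then optionally any character except [uh], then optionally the literal 'y'.
`re.search` tries every starting position until one works.
The match spans [0:9] → 'hbUB 444y'.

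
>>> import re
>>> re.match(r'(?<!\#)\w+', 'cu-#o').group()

A negative assertion filters positions out without eating any characters.
With `match`, the pattern is implicitly anchored at the beginning.
The match spans [0:2] → 'cu'.

'cu'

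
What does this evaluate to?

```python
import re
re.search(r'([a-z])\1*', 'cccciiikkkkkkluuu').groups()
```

('c',)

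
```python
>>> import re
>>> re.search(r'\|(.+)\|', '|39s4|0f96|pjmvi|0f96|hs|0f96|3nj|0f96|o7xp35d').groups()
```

('39s4|0f96|pjmvi|0f96|hs|0f96|3nj|0f96',)

`re.search` scans for the first position where the pattern succeeds.
The match spans [0:39] → '|39s4|0f96|pjmvi|0f96|hs|0f96|3nj|0f96|'.
Captured: group 1 = '39s4|0f96|pjmvi|0f96|hs|0f96|3nj|0f96'.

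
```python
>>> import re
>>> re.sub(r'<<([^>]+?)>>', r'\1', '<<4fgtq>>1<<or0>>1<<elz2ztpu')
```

'4fgtq1or01<<elz2ztpu'

Matches: at [0:9] → '<<4fgtq>>'; at [10:17] → '<<or0>>'.
`\1` in the replacement pulls in group 1's text for each match.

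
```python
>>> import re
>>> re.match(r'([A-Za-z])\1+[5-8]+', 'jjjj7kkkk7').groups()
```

`\1` is not a pattern — it's the concrete string captured by group 1, re-applied verbatim.
`re.match` only tries the pattern at the start of the string.
The match spans [0:5] → 'jjjj7'.
Captured: group 1 = 'j'.

('j',)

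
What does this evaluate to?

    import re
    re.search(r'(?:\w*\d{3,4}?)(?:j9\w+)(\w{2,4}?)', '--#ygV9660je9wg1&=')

This matches zero or more of a word character, then 3 to 4 of a digit (lazy) (non-capturing group); then the literal 'j9', then one or more of a word character (non-capturing group); then 2 to 4 of a word character (lazy) (captured).
`re.search` tries every starting position until one works.
Here no position works, so the call returns None.

None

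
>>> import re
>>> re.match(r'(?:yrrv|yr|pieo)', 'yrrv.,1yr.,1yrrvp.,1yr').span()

(0, 4)

`|` is ordered: at each position the engine commits to the first alternative that works.
`re.match` won't scan ahead — the pattern has to work from the very first character.
The match spans [0:4] → 'yrrv'.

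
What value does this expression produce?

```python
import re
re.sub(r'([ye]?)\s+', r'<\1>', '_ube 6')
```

The pattern matches optionally one of [ye] (captured); then one or more of whitespace.
Matches: at [3:5] → 'e '.
Each match is replaced using the text its own group 1 captured.

'_ub<e>6'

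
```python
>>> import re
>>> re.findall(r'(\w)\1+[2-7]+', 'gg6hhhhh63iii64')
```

After group 1 captures some text, `\1` only succeeds where that same text appears again.
Because there's exactly one group, `findall` drops the full match and keeps group 1 from each hit.

['g', 'h', 'i']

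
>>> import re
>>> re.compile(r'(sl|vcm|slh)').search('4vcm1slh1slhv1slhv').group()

'vcm'

`re.search` tries every starting position until one works.
The match spans [1:4] → 'vcm'.
Captured: group 1 = 'vcm'.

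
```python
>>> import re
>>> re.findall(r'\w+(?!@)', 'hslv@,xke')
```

['hsl', 'xke']

The negative lookaround is zero-width — it rules out positions where the adjacent text would match, without consuming anything.
Since nothing is captured, `findall` lists the 2 matched substrings directly.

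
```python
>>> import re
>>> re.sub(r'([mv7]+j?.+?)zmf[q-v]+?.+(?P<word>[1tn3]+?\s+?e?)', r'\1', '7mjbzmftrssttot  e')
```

'7mjb e'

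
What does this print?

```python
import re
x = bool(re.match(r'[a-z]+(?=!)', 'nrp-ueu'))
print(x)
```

`re.match` won't scan ahead — the pattern has to work from the very first character.
Here position 0 doesn't satisfy it, so the call returns None, and `bool(None)` is False.

False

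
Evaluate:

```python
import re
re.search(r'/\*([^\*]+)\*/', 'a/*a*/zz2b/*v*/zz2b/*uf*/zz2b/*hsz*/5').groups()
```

('a',)

The match spans [1:6] → '/*a*/'.
Captured: group 1 = 'a'.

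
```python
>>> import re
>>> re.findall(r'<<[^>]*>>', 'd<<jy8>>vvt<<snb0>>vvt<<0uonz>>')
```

Walking the string: at [1:8] → '<<jy8>>'; at [11:19] → '<<snb0>>'; at [22:31] → '<<0uonz>>'.
No capturing groups, so `findall` returns the 3 full match strings.

['<<jy8>>', '<<snb0>>', '<<0uonz>>']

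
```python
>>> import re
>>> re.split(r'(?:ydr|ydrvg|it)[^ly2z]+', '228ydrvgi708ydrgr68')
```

Splitting on the pattern gives 3 pieces.

['228', '', '']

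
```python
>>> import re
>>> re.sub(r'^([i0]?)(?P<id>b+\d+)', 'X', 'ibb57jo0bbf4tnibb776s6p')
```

The pattern matches anchored at the start of the string; then optionally one of [i0] (captured); then one or more of the literal 'b', then one or more of a digit (captured as 'id').
Each match is replaced by 'X'.

'Xjo0bbf4tnibb776s6p'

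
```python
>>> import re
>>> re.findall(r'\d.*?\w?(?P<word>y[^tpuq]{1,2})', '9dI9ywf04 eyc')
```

This matches a digit, then zero or more of any character (lazy); then optionally a word character; then the literal 'y', then 1 to 2 of any character except [tpuq] (captured as 'word').
Lazy quantifiers expand one character at a time until the remainder of the pattern can match.
Walking the string: at [0:7] match '9dI9ywf', group 1 = 'ywf'; at [7:13] match '04 eyc', group 1 = 'yc'.
With a single group, `findall` returns only what that group captured — 2 items.

['ywf', 'yc']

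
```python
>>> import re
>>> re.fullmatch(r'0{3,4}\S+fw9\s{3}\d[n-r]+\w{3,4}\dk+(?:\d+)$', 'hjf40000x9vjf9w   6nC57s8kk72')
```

`re.fullmatch` requires the pattern to consume the entire string.
Here the string isn't matched end-to-end, so the call returns None.

None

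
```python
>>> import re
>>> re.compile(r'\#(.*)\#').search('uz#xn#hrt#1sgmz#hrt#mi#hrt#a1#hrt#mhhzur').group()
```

Unlike `match`, `search` isn't anchored — it looks for the pattern anywhere in the string.
The match spans [2:34] → '#xn#hrt#1sgmz#hrt#mi#hrt#a1#hrt#'.
Captured: group 1 = 'xn#hrt#1sgmz#hrt#mi#hrt#a1#hrt'.

'#xn#hrt#1sgmz#hrt#mi#hrt#a1#hrt#'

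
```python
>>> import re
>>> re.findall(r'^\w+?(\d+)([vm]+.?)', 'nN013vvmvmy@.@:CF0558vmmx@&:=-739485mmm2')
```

[('013', 'vvmvmy')]

A non-greedy quantifier consumes as few characters as it can — just enough that the remainder of the pattern still matches from where it stops; whatever follows it matches normally.
With 2 capturing groups, `findall` returns a 2-tuple per match.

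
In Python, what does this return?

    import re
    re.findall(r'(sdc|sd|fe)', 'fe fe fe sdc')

['fe', 'fe', 'fe', 'sdc']

`|` is ordered: at each position the engine commits to the first alternative that works.
Matches: at [0:2] match 'fe', group 1 = 'fe'; at [3:5] match 'fe', group 1 = 'fe'; at [6:8] match 'fe', group 1 = 'fe'; at [9:12] match 'sdc', group 1 = 'sdc'.
With a single group, `findall` returns only what that group captured — 4 items.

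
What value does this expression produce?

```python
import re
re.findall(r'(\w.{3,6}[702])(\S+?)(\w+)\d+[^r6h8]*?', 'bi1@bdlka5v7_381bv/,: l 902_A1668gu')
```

Because the quantifier is non-greedy, it stops expanding at the earliest point where the rest of the pattern can succeed.
With 3 capturing groups, `findall` returns a 3-tuple per match.

[('bdlka5v7', '_', '38'), ('l 902', '_', 'A166')]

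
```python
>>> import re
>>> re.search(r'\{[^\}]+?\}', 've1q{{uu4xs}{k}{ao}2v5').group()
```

`re.search` tries every starting position until one works.
The match spans [4:12] → '{{uu4xs}'.

'{{uu4xs}'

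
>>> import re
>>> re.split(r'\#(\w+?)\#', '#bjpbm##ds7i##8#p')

['', 'bjpbm', '', 'ds7i', '', '8', 'p']

Matches to split on: at [0:7] → '#bjpbm#'; at [7:13] → '#ds7i#'; at [13:16] → '#8#'.
`re.split` interleaves the captured-group text with the surrounding fragments.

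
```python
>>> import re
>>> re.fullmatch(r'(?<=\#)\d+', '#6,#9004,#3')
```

None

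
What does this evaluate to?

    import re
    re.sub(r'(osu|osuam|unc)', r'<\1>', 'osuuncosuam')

Alternation isn't longest-match — the leftmost alternative that fits at this position is chosen.
The replacement refers to a captured group, so each match is rewritten using its own captured text.

'<osu><unc><osu>am'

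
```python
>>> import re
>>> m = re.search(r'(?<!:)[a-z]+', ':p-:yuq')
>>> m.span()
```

(5, 7)

A negative assertion filters positions out without eating any characters.
Unlike `match`, `search` isn't anchored — it looks for the pattern anywhere in the string.
The match spans [5:7] → 'uq'.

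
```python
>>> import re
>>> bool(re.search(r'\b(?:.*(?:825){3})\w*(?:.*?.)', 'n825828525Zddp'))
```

Here nothing in the string fits, so the call returns None, and `bool(None)` is False.

False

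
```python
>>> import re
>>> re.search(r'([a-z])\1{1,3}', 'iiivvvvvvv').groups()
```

('i',)

The match spans [0:3] → 'iii'.
Captured: group 1 = 'i'.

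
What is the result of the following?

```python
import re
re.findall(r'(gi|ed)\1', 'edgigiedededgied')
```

After group 1 captures some text, `\1` only succeeds where that same text appears again.
Matches: at [2:6] match 'gigi', group 1 = 'gi'; at [6:10] match 'eded', group 1 = 'ed'.
Because there's exactly one group, `findall` drops the full match and keeps group 1 from each hit.

['gi', 'ed']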